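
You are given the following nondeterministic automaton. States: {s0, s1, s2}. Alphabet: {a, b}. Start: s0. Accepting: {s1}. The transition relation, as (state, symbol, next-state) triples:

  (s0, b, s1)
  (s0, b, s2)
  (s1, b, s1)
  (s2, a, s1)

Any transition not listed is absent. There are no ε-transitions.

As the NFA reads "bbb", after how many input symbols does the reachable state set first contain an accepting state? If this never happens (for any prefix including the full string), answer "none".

Start in {s0}.
Read 'b': s0→{s1, s2}; now {s1, s2}.
None of the earlier sets intersect F, but {s1, s2} does.

1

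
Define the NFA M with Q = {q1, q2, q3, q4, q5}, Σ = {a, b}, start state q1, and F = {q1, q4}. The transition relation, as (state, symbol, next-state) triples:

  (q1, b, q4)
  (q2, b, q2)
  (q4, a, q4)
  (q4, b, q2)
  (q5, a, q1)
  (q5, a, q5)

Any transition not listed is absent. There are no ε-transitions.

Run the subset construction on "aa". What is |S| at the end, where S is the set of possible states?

Start in {q1}.
Read 'a': q1→∅; now ∅.
The set is empty and remains empty for the remaining 1 symbol.
That set has 0 states.

0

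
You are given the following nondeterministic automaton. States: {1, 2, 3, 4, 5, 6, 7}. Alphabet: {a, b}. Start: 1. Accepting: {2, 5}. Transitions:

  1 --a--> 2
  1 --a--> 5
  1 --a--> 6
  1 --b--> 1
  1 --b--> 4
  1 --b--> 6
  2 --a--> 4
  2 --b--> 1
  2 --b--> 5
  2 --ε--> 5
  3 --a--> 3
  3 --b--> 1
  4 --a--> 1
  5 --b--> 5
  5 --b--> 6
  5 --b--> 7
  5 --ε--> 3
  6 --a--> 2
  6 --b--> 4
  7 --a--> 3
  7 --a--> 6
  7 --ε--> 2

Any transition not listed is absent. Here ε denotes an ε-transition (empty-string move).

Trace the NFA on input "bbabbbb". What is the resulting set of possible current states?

Start in {1}.
Read 'b': {1} → {1, 4, 6}.
Read 'b': {1, 4, 6} → {1, 4, 6}.
Read 'a': {1, 4, 6} → {1, 2, 3, 5, 6}.
Read 'b': {1, 2, 3, 5, 6} → {1, 2, 3, 4, 5, 6, 7}.
Read 'b': {1, 2, 3, 4, 5, 6, 7} → {1, 2, 3, 4, 5, 6, 7}.
Read 'b': {1, 2, 3, 4, 5, 6, 7} → {1, 2, 3, 4, 5, 6, 7}.
Read 'b': {1, 2, 3, 4, 5, 6, 7} → {1, 2, 3, 4, 5, 6, 7}.

{1, 2, 3, 4, 5, 6, 7}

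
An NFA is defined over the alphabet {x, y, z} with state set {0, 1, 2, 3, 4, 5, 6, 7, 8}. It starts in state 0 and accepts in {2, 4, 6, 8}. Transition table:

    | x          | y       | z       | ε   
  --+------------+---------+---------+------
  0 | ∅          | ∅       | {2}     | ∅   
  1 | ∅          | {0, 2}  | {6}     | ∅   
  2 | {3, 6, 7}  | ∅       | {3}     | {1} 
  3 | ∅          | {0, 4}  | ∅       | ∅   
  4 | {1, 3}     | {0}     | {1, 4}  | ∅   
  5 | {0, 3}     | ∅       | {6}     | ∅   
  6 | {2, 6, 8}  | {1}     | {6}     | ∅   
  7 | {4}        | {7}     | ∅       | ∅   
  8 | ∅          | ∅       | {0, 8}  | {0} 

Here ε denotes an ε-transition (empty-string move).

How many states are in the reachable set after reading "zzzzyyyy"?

3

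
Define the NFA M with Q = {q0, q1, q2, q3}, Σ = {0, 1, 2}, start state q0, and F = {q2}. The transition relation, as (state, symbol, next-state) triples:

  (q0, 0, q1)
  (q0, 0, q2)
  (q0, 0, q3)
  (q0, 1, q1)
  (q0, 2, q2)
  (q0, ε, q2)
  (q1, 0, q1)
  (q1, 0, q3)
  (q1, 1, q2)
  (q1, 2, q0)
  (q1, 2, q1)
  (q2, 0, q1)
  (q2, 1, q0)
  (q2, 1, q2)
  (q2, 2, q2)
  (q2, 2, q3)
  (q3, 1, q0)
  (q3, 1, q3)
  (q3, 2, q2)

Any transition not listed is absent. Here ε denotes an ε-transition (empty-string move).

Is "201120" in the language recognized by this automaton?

Start: ε-closure({q0}) = {q0, q2}.
Read '2': {q0, q2} → {q2, q3}.
Read '0': {q2, q3} → {q1}.
Read '1': {q1} → {q2}.
Read '1': {q2} → {q0, q2}.
Read '2': {q0, q2} → {q2, q3}.
Read '0': {q2, q3} → {q1}.
The final set {q1} contains no accepting state.

No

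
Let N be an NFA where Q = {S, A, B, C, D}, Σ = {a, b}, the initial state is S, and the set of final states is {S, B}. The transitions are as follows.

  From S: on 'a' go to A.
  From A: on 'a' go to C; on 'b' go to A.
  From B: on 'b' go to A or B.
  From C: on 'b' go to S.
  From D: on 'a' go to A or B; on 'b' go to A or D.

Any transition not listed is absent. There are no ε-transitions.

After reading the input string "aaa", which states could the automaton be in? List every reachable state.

∅

Start in {S}.
Read 'a': S→{A}; now {A}.
Read 'a': A→{C}; now {C}.
Read 'a': C→∅; now ∅.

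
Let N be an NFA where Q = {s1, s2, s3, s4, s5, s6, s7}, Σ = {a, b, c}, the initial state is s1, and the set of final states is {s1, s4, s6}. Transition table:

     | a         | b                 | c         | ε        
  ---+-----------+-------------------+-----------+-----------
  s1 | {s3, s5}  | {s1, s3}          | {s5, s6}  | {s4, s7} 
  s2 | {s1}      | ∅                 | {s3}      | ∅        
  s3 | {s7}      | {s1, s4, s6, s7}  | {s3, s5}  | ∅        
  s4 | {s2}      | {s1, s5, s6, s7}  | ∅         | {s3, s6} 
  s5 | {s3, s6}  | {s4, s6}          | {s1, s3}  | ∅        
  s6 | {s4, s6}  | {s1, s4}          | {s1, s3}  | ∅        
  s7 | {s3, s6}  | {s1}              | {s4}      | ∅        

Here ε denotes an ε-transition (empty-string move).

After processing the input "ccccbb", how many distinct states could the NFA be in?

Start: ε-closure({s1}) = {s1, s3, s4, s6, s7}.
Read 'c': {s1, s3, s4, s6, s7} → {s1, s3, s4, s5, s6, s7}.
Read 'c': {s1, s3, s4, s5, s6, s7} → {s1, s3, s4, s5, s6, s7}.
Read 'c': {s1, s3, s4, s5, s6, s7} → {s1, s3, s4, s5, s6, s7}.
Read 'c': {s1, s3, s4, s5, s6, s7} → {s1, s3, s4, s5, s6, s7}.
Read 'b': {s1, s3, s4, s5, s6, s7} → {s1, s3, s4, s5, s6, s7}.
Read 'b': {s1, s3, s4, s5, s6, s7} → {s1, s3, s4, s5, s6, s7}.
That set has 6 states.

6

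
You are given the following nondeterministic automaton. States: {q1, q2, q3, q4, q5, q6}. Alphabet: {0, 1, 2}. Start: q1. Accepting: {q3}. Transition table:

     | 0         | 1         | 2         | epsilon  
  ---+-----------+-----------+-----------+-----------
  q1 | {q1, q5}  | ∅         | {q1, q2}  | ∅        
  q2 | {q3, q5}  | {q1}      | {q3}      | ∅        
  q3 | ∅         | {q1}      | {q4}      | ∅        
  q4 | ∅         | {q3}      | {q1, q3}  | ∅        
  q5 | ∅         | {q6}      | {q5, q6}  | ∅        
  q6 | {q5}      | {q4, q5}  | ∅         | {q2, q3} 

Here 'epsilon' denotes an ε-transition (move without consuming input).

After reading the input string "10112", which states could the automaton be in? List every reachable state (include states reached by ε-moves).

∅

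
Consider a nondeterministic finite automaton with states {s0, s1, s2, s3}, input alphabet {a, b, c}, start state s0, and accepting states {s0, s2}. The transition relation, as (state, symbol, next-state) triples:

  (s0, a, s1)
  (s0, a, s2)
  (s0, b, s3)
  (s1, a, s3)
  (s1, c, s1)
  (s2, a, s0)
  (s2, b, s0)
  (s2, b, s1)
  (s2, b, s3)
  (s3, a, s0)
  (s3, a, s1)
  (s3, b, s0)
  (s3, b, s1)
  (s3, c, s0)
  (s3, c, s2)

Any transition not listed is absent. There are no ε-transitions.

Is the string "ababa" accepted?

Yes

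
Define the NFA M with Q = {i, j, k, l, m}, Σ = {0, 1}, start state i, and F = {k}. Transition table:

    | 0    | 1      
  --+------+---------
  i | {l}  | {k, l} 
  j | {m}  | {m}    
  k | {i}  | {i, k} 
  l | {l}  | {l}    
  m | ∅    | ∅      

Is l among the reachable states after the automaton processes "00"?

Yes

Start in {i}.
Read '0': i→{l}; now {l}.
Read '0': l→{l}; now {l}.
State l is in {l}.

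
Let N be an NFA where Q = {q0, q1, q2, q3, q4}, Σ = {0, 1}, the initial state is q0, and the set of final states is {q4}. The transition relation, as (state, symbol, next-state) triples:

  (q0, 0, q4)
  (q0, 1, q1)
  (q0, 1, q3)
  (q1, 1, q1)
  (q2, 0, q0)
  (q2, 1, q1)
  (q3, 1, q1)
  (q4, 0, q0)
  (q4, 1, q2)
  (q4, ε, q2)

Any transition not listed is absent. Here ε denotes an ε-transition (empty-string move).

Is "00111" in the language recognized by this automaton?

Start in {q0}.
Read '0': q0→{q4}; union {q4}; ε-closure = {q2, q4}.
Read '0': q2→{q0}, q4→{q0}; now {q0}.
Read '1': q0→{q1, q3}; now {q1, q3}.
Read '1': q1→{q1}, q3→{q1}; now {q1}.
Read '1': q1→{q1}; now {q1}.
The final set {q1} contains no accepting state.

No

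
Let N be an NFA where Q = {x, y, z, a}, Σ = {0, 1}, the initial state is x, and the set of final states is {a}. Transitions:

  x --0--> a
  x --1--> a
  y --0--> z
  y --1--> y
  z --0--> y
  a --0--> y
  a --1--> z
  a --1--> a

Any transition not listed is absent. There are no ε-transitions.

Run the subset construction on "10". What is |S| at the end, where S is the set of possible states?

Start in {x}.
Read '1': x→{a}; now {a}.
Read '0': a→{y}; now {y}.
That set has 1 state.

1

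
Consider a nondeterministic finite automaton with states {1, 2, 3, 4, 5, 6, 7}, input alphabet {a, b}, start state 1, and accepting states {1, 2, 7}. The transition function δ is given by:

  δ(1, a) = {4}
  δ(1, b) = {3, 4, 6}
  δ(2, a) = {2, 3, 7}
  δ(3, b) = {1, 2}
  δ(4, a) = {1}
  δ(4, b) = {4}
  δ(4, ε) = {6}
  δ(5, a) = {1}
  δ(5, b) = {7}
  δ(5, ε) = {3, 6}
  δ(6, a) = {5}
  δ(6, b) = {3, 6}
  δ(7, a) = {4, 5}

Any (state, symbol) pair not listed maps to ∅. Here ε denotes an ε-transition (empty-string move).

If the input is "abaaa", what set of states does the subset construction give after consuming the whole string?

{1, 3, 4, 5, 6}

Start in {1}.
Read 'a': 1→{4}; union {4}; ε-closure = {4, 6}.
Read 'b': 4→{4}, 6→{3, 6}; now {3, 4, 6}.
Read 'a': 3→∅, 4→{1}, 6→{5}; union {1, 5}; ε-closure = {1, 3, 5, 6}.
Read 'a': 1→{4}, 3→∅, 5→{1}, 6→{5}; union {1, 4, 5}; ε-closure = {1, 3, 4, 5, 6}.
Read 'a': 1→{4}, 3→∅, 4→{1}, 5→{1}, 6→{5}; union {1, 4, 5}; ε-closure = {1, 3, 4, 5, 6}.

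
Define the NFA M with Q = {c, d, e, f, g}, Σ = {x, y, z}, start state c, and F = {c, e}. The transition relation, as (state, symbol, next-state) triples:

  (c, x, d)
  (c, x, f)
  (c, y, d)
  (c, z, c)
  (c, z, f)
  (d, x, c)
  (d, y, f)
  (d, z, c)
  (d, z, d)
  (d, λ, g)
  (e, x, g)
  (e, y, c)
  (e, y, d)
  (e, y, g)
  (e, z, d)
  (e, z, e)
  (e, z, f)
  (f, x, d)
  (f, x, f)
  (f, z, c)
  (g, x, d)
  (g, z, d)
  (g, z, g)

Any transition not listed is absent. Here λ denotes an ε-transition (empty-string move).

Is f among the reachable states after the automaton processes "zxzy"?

Yes

Start in {c}.
Read 'z': c→{c, f}; now {c, f}.
Read 'x': c→{d, f}, f→{d, f}; union {d, f}; ε-closure = {d, f, g}.
Read 'z': d→{c, d}, f→{c}, g→{d, g}; now {c, d, g}.
Read 'y': c→{d}, d→{f}, g→∅; union {d, f}; ε-closure = {d, f, g}.
State f is in {d, f, g}.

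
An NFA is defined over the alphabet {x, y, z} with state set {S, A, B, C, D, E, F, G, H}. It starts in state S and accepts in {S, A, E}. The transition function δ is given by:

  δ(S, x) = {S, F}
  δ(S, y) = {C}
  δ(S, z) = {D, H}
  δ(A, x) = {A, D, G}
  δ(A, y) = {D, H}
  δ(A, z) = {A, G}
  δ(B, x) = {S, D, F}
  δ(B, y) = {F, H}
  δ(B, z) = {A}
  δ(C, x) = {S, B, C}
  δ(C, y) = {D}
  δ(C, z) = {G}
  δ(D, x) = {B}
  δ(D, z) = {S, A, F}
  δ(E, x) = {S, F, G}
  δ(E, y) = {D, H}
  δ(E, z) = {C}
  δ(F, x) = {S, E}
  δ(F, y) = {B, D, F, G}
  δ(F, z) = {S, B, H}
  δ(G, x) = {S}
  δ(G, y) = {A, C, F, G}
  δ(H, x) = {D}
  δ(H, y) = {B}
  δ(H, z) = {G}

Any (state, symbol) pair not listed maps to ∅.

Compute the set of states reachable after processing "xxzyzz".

{S, A, B, D, G, H}

Start in {S}.
Read 'x': S→{S, F}; now {S, F}.
Read 'x': S→{S, F}, F→{S, E}; now {S, E, F}.
Read 'z': S→{D, H}, E→{C}, F→{S, B, H}; now {S, B, C, D, H}.
Read 'y': S→{C}, B→{F, H}, C→{D}, D→∅, H→{B}; now {B, C, D, F, H}.
Read 'z': B→{A}, C→{G}, D→{S, A, F}, F→{S, B, H}, H→{G}; now {S, A, B, F, G, H}.
Read 'z': S→{D, H}, A→{A, G}, B→{A}, F→{S, B, H}, G→∅, H→{G}; now {S, A, B, D, G, H}.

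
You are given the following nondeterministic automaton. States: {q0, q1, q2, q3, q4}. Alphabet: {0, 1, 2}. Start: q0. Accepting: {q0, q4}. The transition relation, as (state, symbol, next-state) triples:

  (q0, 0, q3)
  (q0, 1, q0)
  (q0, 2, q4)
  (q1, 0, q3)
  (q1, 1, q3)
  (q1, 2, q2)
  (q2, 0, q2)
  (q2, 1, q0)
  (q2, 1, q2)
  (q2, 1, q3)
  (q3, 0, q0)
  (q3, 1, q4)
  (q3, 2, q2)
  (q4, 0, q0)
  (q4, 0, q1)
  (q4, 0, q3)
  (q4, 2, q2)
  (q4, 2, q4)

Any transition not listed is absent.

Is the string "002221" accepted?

Yes

Start in {q0}.
Read '0': q0→{q3}; now {q3}.
Read '0': q3→{q0}; now {q0}.
Read '2': q0→{q4}; now {q4}.
Read '2': q4→{q2, q4}; now {q2, q4}.
Read '2': q2→∅, q4→{q2, q4}; now {q2, q4}.
Read '1': q2→{q0, q2, q3}, q4→∅; now {q0, q2, q3}.
The final set {q0, q2, q3} contains the accepting state q0.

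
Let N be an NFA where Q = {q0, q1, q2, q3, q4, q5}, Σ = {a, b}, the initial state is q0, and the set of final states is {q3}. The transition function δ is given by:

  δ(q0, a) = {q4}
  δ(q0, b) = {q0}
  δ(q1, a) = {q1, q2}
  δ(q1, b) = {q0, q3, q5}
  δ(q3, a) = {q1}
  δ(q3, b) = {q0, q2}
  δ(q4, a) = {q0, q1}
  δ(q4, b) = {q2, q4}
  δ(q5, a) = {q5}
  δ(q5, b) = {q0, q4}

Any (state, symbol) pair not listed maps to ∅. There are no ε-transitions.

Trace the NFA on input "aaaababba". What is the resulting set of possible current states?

Start in {q0}.
Read 'a': {q0} → {q4}.
Read 'a': {q4} → {q0, q1}.
Read 'a': {q0, q1} → {q1, q2, q4}.
Read 'a': {q1, q2, q4} → {q0, q1, q2}.
Read 'b': {q0, q1, q2} → {q0, q3, q5}.
Read 'a': {q0, q3, q5} → {q1, q4, q5}.
Read 'b': {q1, q4, q5} → {q0, q2, q3, q4, q5}.
Read 'b': {q0, q2, q3, q4, q5} → {q0, q2, q4}.
Read 'a': {q0, q2, q4} → {q0, q1, q4}.

{q0, q1, q4}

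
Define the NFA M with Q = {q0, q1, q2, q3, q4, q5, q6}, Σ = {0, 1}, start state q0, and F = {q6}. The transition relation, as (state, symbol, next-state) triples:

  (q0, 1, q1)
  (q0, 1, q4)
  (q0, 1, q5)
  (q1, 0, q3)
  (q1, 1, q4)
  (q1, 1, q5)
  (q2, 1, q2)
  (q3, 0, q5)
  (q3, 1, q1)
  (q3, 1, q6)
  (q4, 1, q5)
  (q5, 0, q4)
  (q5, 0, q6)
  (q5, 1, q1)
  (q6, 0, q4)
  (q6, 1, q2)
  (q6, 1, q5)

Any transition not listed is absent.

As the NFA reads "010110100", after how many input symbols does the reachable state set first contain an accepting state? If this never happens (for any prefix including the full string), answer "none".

none

Start in {q0}.
Read '0': {q0} → ∅.
The set is empty and remains empty for the remaining 8 symbols.
No reachable set along the way intersects F.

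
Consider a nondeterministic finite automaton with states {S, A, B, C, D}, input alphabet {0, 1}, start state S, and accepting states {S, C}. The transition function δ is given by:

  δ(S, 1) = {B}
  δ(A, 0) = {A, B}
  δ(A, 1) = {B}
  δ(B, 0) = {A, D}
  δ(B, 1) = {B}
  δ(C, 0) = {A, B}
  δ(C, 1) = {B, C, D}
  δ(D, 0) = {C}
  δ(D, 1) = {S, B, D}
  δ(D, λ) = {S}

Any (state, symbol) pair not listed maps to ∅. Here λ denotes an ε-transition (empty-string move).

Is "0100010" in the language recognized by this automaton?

Start in {S}.
Read '0': {S} → ∅.
The set is empty and remains empty for the remaining 6 symbols.
The final set ∅ contains no accepting state.

No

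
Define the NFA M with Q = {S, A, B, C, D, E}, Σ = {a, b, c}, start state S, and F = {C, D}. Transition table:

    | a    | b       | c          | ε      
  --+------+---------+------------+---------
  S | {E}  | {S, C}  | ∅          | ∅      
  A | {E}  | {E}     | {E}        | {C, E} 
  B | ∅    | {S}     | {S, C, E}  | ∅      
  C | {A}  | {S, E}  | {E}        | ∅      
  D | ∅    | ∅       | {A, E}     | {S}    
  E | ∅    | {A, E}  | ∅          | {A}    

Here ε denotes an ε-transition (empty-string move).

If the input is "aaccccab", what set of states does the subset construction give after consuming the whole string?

Start in {S}.
Read 'a': S→{E}; union {E}; ε-closure = {A, C, E}.
Read 'a': A→{E}, C→{A}, E→∅; union {A, E}; ε-closure = {A, C, E}.
Read 'c': A→{E}, C→{E}, E→∅; union {E}; ε-closure = {A, C, E}.
Read 'c': A→{E}, C→{E}, E→∅; union {E}; ε-closure = {A, C, E}.
Read 'c': A→{E}, C→{E}, E→∅; union {E}; ε-closure = {A, C, E}.
Read 'c': A→{E}, C→{E}, E→∅; union {E}; ε-closure = {A, C, E}.
Read 'a': A→{E}, C→{A}, E→∅; union {A, E}; ε-closure = {A, C, E}.
Read 'b': A→{E}, C→{S, E}, E→{A, E}; union {S, A, E}; ε-closure = {S, A, C, E}.

{S, A, C, E}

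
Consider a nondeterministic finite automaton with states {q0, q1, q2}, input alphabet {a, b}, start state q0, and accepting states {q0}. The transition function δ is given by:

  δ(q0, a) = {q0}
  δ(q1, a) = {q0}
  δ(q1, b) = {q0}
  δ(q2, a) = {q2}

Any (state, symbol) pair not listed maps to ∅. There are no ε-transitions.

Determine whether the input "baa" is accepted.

Start in {q0}.
Read 'b': q0→∅; now ∅.
The set is empty and remains empty for the remaining 2 symbols.
The final set ∅ contains no accepting state.

No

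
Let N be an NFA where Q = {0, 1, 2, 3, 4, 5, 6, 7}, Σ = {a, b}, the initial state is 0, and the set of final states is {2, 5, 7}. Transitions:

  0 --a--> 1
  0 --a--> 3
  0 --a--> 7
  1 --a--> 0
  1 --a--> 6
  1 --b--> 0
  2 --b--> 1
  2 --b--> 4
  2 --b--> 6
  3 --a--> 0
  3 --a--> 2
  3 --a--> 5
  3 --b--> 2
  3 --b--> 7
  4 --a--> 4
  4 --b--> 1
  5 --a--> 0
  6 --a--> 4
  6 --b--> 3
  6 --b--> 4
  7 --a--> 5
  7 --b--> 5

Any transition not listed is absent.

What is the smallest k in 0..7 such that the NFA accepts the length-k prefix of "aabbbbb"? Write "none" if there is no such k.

Start in {0}.
Read 'a': {0} → {1, 3, 7}.
None of the earlier sets intersect F, but {1, 3, 7} does.

1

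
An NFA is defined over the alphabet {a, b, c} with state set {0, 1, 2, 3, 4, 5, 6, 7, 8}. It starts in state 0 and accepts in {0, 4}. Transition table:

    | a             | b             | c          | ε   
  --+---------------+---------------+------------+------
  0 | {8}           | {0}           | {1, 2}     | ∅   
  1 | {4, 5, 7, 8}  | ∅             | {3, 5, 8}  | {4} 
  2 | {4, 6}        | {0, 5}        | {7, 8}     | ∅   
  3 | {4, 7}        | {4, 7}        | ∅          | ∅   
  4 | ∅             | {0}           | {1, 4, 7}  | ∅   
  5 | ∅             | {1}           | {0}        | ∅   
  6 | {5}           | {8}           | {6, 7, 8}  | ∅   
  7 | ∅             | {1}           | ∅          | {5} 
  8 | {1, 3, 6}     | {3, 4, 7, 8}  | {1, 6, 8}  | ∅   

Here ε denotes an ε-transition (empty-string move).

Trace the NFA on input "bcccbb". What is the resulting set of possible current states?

{0, 1, 3, 4, 5, 7, 8}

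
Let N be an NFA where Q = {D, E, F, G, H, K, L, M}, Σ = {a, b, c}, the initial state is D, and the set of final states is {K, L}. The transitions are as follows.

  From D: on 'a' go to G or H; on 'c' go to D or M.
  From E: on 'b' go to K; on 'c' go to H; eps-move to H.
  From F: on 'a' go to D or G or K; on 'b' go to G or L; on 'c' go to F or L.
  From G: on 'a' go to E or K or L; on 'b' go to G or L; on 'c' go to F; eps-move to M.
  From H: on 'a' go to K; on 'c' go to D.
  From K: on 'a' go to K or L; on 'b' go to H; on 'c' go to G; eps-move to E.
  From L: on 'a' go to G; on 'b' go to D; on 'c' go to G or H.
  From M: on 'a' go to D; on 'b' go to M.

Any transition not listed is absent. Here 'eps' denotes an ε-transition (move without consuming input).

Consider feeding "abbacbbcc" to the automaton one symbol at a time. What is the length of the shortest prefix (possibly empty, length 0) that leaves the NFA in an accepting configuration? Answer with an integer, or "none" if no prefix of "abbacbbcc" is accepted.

2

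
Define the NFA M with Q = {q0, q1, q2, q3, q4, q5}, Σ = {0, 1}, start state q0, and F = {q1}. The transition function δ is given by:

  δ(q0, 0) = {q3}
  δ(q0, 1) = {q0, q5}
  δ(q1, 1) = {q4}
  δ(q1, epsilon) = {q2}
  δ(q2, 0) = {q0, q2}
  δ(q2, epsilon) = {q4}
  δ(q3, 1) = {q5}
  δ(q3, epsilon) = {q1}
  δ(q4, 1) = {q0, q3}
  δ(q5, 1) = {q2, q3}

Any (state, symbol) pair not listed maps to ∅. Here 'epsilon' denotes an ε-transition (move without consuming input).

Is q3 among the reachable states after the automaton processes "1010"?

Yes

Start in {q0}.
Read '1': q0→{q0, q5}; now {q0, q5}.
Read '0': q0→{q3}, q5→∅; union {q3}; ε-closure = {q1, q2, q3, q4}.
Read '1': q1→{q4}, q2→∅, q3→{q5}, q4→{q0, q3}; union {q0, q3, q4, q5}; ε-closure = {q0, q1, q2, q3, q4, q5}.
Read '0': q0→{q3}, q1→∅, q2→{q0, q2}, q3→∅, q4→∅, q5→∅; union {q0, q2, q3}; ε-closure = {q0, q1, q2, q3, q4}.
State q3 is in {q0, q1, q2, q3, q4}.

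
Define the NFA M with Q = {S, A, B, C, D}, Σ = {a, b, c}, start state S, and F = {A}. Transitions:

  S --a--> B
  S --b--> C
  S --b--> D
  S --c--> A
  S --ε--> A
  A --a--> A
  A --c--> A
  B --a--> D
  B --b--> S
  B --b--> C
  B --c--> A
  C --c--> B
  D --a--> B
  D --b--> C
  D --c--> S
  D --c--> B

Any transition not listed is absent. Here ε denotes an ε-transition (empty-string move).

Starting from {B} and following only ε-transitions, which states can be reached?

Begin with {B}.
No ε-moves leave this set, so the closure equals the set itself.

{B}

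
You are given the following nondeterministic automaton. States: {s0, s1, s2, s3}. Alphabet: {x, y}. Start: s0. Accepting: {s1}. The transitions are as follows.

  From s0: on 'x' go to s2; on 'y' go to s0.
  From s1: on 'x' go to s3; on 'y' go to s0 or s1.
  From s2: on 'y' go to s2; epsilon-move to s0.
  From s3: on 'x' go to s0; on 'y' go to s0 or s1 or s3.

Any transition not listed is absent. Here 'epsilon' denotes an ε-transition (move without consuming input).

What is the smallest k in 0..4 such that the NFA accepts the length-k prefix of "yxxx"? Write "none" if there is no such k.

Start in {s0}.
Read 'y': s0→{s0}; now {s0}.
Read 'x': s0→{s2}; union {s2}; ε-closure = {s0, s2}.
Read 'x': s0→{s2}, s2→∅; union {s2}; ε-closure = {s0, s2}.
Read 'x': s0→{s2}, s2→∅; union {s2}; ε-closure = {s0, s2}.
No reachable set along the way intersects F.

none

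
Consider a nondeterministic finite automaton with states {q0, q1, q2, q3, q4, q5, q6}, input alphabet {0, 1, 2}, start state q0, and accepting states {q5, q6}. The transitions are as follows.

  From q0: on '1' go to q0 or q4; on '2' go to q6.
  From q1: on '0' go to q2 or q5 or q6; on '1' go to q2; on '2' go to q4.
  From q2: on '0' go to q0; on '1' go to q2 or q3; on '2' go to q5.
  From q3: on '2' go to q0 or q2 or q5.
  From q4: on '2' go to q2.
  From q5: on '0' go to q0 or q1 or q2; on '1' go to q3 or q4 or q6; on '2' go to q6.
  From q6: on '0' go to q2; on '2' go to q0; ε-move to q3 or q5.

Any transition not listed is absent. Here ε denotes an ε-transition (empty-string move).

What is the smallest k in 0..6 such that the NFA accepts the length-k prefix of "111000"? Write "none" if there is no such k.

none

Start in {q0}.
Read '1': q0→{q0, q4}; now {q0, q4}.
Read '1': q0→{q0, q4}, q4→∅; now {q0, q4}.
Read '1': q0→{q0, q4}, q4→∅; now {q0, q4}.
Read '0': q0→∅, q4→∅; now ∅.
The set is empty and remains empty for the remaining 2 symbols.
No reachable set along the way intersects F.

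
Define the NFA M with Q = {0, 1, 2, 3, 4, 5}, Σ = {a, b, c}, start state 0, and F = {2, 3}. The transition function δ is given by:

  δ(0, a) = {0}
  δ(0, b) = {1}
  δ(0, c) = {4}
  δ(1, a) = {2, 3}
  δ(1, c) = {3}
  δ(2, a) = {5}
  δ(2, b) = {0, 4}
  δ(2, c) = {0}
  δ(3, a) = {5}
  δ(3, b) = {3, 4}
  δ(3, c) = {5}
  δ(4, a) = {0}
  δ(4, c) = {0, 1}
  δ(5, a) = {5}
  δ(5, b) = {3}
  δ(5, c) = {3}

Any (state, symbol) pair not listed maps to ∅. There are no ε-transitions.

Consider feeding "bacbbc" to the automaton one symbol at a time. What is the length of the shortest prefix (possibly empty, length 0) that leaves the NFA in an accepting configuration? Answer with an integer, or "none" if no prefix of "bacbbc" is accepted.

2

Start in {0}.
Read 'b': 0→{1}; now {1}.
Read 'a': 1→{2, 3}; now {2, 3}.
None of the earlier sets intersect F, but {2, 3} does.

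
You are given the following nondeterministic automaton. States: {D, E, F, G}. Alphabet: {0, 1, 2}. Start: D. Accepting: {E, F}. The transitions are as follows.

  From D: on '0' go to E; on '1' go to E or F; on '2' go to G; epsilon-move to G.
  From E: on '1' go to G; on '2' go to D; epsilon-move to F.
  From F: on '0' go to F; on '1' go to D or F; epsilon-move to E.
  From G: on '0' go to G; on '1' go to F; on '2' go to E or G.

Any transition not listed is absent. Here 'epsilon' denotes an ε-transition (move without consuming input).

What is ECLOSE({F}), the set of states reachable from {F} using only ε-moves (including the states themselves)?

{E, F}

Begin with {F}.
ε-move F → E; add E.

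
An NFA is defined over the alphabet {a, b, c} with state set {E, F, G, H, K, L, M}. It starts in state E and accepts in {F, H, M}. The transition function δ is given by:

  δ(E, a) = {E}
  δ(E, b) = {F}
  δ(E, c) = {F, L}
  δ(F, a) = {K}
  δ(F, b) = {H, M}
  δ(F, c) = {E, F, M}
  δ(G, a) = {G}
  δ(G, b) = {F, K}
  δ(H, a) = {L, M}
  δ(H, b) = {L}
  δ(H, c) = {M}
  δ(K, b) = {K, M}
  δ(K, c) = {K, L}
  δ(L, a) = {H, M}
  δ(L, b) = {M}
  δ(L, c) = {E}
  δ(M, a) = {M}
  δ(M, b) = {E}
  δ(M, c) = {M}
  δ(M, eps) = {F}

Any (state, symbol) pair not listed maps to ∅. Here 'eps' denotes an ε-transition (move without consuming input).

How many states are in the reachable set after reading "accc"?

4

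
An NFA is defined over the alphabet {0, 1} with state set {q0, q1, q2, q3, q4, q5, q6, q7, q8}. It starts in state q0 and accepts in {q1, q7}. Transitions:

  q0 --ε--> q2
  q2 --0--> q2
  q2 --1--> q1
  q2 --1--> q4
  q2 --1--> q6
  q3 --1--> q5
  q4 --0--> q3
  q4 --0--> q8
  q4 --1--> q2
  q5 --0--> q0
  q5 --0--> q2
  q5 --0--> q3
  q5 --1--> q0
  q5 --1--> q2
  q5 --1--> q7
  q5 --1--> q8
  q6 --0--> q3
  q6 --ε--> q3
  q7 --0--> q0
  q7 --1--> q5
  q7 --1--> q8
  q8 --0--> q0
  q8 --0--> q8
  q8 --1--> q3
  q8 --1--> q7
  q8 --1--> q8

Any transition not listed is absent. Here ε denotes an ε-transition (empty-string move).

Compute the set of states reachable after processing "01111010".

Start: ε-closure({q0}) = {q0, q2}.
Read '0': q0→∅, q2→{q2}; now {q2}.
Read '1': q2→{q1, q4, q6}; union {q1, q4, q6}; ε-closure = {q1, q3, q4, q6}.
Read '1': q1→∅, q3→{q5}, q4→{q2}, q6→∅; now {q2, q5}.
Read '1': q2→{q1, q4, q6}, q5→{q0, q2, q7, q8}; union {q0, q1, q2, q4, q6, q7, q8}; ε-closure = {q0, q1, q2, q3, q4, q6, q7, q8}.
Read '1': q0→∅, q1→∅, q2→{q1, q4, q6}, q3→{q5}, q4→{q2}, q6→∅, q7→{q5, q8}, q8→{q3, q7, q8}; now {q1, q2, q3, q4, q5, q6, q7, q8}.
Read '0': q1→∅, q2→{q2}, q3→∅, q4→{q3, q8}, q5→{q0, q2, q3}, q6→{q3}, q7→{q0}, q8→{q0, q8}; now {q0, q2, q3, q8}.
Read '1': q0→∅, q2→{q1, q4, q6}, q3→{q5}, q8→{q3, q7, q8}; now {q1, q3, q4, q5, q6, q7, q8}.
Read '0': q1→∅, q3→∅, q4→{q3, q8}, q5→{q0, q2, q3}, q6→{q3}, q7→{q0}, q8→{q0, q8}; now {q0, q2, q3, q8}.

{q0, q2, q3, q8}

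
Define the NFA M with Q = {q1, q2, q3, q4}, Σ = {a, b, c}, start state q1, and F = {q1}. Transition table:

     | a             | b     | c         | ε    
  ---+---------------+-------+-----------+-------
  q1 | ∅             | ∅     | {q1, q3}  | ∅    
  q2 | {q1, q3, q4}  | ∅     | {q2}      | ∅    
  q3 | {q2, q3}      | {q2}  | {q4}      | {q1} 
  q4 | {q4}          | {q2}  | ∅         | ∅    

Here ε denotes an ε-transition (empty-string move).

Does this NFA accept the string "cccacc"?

Yes

Start in {q1}.
Read 'c': q1→{q1, q3}; now {q1, q3}.
Read 'c': q1→{q1, q3}, q3→{q4}; now {q1, q3, q4}.
Read 'c': q1→{q1, q3}, q3→{q4}, q4→∅; now {q1, q3, q4}.
Read 'a': q1→∅, q3→{q2, q3}, q4→{q4}; union {q2, q3, q4}; ε-closure = {q1, q2, q3, q4}.
Read 'c': q1→{q1, q3}, q2→{q2}, q3→{q4}, q4→∅; now {q1, q2, q3, q4}.
Read 'c': q1→{q1, q3}, q2→{q2}, q3→{q4}, q4→∅; now {q1, q2, q3, q4}.
The final set {q1, q2, q3, q4} contains the accepting state q1.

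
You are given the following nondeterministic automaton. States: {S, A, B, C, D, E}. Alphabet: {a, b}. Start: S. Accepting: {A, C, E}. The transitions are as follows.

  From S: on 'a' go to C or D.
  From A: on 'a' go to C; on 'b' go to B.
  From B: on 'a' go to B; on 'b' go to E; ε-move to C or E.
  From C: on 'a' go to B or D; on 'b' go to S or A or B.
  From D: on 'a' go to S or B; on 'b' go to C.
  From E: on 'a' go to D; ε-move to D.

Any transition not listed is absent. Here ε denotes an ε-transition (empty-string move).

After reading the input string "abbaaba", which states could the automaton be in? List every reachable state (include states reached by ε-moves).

{S, B, C, D, E}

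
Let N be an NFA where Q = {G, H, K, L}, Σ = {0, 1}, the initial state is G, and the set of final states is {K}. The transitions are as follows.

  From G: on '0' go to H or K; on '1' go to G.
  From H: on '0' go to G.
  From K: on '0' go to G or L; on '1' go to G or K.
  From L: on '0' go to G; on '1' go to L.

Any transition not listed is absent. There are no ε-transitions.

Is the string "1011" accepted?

Yes

Start in {G}.
Read '1': G→{G}; now {G}.
Read '0': G→{H, K}; now {H, K}.
Read '1': H→∅, K→{G, K}; now {G, K}.
Read '1': G→{G}, K→{G, K}; now {G, K}.
The final set {G, K} contains the accepting state K.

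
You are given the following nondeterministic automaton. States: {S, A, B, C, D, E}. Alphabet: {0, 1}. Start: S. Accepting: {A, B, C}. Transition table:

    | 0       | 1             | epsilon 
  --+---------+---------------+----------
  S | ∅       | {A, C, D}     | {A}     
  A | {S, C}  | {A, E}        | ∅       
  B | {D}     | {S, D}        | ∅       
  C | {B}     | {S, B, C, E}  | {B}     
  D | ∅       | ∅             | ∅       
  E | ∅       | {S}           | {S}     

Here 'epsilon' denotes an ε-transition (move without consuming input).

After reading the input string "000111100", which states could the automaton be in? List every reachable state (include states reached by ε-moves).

Start: ε-closure({S}) = {S, A}.
Read '0': S→∅, A→{S, C}; union {S, C}; ε-closure = {S, A, B, C}.
Read '0': S→∅, A→{S, C}, B→{D}, C→{B}; union {S, B, C, D}; ε-closure = {S, A, B, C, D}.
Read '0': S→∅, A→{S, C}, B→{D}, C→{B}, D→∅; union {S, B, C, D}; ε-closure = {S, A, B, C, D}.
Read '1': S→{A, C, D}, A→{A, E}, B→{S, D}, C→{S, B, C, E}, D→∅; now {S, A, B, C, D, E}.
Read '1': S→{A, C, D}, A→{A, E}, B→{S, D}, C→{S, B, C, E}, D→∅, E→{S}; now {S, A, B, C, D, E}.
Read '1': S→{A, C, D}, A→{A, E}, B→{S, D}, C→{S, B, C, E}, D→∅, E→{S}; now {S, A, B, C, D, E}.
Read '1': S→{A, C, D}, A→{A, E}, B→{S, D}, C→{S, B, C, E}, D→∅, E→{S}; now {S, A, B, C, D, E}.
Read '0': S→∅, A→{S, C}, B→{D}, C→{B}, D→∅, E→∅; union {S, B, C, D}; ε-closure = {S, A, B, C, D}.
Read '0': S→∅, A→{S, C}, B→{D}, C→{B}, D→∅; union {S, B, C, D}; ε-closure = {S, A, B, C, D}.

{S, A, B, C, D}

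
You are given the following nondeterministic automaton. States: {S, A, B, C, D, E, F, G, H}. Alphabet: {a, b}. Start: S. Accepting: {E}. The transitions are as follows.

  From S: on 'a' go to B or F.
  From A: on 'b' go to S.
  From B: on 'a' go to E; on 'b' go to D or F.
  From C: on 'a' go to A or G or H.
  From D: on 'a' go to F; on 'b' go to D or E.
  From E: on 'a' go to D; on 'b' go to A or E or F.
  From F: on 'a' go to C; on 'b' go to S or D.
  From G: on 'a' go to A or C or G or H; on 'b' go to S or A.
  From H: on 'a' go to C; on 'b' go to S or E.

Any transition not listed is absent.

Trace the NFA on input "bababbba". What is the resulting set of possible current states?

Start in {S}.
Read 'b': S→∅; now ∅.
The set is empty and remains empty for the remaining 7 symbols.

∅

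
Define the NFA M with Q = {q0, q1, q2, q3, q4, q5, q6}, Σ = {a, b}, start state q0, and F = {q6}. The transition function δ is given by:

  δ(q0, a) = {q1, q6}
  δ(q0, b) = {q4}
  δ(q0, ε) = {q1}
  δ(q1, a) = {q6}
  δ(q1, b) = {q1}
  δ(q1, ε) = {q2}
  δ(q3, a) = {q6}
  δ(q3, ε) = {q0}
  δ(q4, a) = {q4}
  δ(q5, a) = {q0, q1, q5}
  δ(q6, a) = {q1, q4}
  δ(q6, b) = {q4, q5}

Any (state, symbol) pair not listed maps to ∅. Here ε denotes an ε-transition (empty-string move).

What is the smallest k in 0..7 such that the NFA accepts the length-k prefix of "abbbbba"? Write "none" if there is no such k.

1

Start: ε-closure({q0}) = {q0, q1, q2}.
Read 'a': q0→{q1, q6}, q1→{q6}, q2→∅; union {q1, q6}; ε-closure = {q1, q2, q6}.
None of the earlier sets intersect F, but {q1, q2, q6} does.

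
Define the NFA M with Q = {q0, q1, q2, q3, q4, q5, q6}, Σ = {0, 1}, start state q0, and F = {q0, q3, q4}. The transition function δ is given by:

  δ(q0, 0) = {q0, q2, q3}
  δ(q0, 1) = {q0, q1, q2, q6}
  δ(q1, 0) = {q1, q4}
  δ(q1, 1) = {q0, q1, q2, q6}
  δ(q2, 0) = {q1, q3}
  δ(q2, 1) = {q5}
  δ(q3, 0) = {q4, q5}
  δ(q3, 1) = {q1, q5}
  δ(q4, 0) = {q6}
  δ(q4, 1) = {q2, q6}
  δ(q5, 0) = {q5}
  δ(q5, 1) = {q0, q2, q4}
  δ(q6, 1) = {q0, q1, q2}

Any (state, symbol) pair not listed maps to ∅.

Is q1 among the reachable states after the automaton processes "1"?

Start in {q0}.
Read '1': q0→{q0, q1, q2, q6}; now {q0, q1, q2, q6}.
State q1 is in {q0, q1, q2, q6}.

Yes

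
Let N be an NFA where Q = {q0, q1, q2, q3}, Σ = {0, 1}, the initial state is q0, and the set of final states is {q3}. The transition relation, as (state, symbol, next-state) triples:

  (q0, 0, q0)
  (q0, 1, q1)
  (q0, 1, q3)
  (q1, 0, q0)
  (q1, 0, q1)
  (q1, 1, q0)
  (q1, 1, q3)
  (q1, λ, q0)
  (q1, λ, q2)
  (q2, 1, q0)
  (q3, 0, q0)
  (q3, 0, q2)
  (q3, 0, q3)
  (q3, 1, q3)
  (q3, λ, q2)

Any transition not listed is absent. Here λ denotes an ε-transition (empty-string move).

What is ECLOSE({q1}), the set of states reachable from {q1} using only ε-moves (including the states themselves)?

{q0, q1, q2}

Begin with {q1}.
ε-move q1 → q0; add q0.
ε-move q1 → q2; add q2.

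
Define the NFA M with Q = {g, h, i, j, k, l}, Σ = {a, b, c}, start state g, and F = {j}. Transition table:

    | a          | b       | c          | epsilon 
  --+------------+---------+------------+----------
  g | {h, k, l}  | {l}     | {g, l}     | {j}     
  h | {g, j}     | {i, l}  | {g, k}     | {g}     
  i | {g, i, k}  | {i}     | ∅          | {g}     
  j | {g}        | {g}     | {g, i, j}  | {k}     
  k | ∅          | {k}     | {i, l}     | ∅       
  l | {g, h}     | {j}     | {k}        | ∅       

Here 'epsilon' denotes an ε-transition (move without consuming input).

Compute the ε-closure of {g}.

{g, j, k}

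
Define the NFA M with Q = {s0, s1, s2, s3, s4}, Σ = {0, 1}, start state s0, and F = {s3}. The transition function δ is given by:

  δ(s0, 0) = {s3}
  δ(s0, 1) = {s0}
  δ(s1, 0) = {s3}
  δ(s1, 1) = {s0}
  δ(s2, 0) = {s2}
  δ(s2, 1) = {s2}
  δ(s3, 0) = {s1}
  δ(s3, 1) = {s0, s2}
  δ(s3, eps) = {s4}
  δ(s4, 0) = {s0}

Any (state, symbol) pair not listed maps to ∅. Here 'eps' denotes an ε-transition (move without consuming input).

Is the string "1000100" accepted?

No

Start in {s0}.
Read '1': {s0} → {s0}.
Read '0': {s0} → {s3, s4}.
Read '0': {s3, s4} → {s0, s1}.
Read '0': {s0, s1} → {s3, s4}.
Read '1': {s3, s4} → {s0, s2}.
Read '0': {s0, s2} → {s2, s3, s4}.
Read '0': {s2, s3, s4} → {s0, s1, s2}.
The final set {s0, s1, s2} contains no accepting state.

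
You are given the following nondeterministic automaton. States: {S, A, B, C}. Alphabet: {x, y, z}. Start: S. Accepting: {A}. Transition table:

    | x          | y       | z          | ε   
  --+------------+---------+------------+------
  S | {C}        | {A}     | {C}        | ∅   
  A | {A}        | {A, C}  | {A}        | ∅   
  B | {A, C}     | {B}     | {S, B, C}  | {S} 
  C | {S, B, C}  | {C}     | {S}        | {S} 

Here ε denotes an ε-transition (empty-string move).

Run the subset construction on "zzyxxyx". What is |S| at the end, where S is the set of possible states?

Start in {S}.
Read 'z': {S} → {S, C}.
Read 'z': {S, C} → {S, C}.
Read 'y': {S, C} → {S, A, C}.
Read 'x': {S, A, C} → {S, A, B, C}.
Read 'x': {S, A, B, C} → {S, A, B, C}.
Read 'y': {S, A, B, C} → {S, A, B, C}.
Read 'x': {S, A, B, C} → {S, A, B, C}.
That set has 4 states.

4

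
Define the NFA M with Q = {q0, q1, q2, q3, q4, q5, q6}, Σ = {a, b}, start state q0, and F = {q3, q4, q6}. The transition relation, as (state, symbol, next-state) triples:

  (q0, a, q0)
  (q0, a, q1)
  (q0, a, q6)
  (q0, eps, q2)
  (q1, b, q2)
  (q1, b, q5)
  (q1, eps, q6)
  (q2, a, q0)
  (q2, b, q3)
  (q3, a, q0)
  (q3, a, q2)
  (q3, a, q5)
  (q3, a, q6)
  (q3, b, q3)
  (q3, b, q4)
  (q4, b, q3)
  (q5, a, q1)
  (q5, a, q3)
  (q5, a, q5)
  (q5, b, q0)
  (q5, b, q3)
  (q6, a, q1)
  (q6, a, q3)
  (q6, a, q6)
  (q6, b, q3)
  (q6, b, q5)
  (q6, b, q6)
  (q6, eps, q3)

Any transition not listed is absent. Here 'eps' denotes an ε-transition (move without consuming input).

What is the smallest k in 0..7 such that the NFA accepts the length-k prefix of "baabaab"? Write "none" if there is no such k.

Start: ε-closure({q0}) = {q0, q2}.
Read 'b': {q0, q2} → {q3}.
None of the earlier sets intersect F, but {q3} does.

1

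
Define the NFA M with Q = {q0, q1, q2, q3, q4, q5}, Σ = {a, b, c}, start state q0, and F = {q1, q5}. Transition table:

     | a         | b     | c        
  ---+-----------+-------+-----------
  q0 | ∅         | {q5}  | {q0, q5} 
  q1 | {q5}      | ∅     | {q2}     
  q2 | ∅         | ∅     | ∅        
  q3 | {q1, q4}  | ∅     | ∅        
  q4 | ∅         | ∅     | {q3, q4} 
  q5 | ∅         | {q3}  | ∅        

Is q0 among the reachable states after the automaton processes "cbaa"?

No

Start in {q0}.
Read 'c': q0→{q0, q5}; now {q0, q5}.
Read 'b': q0→{q5}, q5→{q3}; now {q3, q5}.
Read 'a': q3→{q1, q4}, q5→∅; now {q1, q4}.
Read 'a': q1→{q5}, q4→∅; now {q5}.
State q0 is not in {q5}.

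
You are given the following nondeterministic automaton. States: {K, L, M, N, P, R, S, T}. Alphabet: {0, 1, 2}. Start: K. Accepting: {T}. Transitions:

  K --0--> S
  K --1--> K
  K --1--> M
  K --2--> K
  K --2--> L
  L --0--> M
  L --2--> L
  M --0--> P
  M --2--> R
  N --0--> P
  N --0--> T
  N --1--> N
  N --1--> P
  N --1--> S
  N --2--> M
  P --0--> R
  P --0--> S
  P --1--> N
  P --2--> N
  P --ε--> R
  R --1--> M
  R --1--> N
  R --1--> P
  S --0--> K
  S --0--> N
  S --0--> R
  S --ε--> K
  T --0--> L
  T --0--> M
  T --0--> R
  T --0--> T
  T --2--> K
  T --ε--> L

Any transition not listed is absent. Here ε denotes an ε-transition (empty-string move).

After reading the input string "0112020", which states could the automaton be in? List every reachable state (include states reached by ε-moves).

{K, M, S}

Start in {K}.
Read '0': {K} → {K, S}.
Read '1': {K, S} → {K, M}.
Read '1': {K, M} → {K, M}.
Read '2': {K, M} → {K, L, R}.
Read '0': {K, L, R} → {K, M, S}.
Read '2': {K, M, S} → {K, L, R}.
Read '0': {K, L, R} → {K, M, S}.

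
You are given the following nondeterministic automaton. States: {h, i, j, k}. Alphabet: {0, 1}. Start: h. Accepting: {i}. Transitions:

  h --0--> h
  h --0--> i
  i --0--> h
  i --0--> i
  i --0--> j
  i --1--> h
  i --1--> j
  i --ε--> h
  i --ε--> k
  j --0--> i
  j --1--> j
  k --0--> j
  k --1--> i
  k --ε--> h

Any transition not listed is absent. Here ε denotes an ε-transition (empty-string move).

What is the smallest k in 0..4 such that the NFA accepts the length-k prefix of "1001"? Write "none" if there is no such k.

Start in {h}.
Read '1': h→∅; now ∅.
The set is empty and remains empty for the remaining 3 symbols.
No reachable set along the way intersects F.

none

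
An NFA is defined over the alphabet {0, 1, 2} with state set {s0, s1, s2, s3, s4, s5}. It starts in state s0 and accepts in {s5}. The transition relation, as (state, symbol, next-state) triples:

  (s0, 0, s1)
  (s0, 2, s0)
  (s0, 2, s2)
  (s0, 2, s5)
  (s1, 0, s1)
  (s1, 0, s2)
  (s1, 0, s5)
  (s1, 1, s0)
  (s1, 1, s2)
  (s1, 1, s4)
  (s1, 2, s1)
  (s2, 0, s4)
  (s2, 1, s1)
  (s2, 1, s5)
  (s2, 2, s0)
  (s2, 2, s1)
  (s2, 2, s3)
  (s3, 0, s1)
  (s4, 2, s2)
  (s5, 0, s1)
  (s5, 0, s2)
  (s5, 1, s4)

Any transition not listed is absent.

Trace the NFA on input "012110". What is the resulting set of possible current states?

{s1, s2, s4, s5}

Start in {s0}.
Read '0': s0→{s1}; now {s1}.
Read '1': s1→{s0, s2, s4}; now {s0, s2, s4}.
Read '2': s0→{s0, s2, s5}, s2→{s0, s1, s3}, s4→{s2}; now {s0, s1, s2, s3, s5}.
Read '1': s0→∅, s1→{s0, s2, s4}, s2→{s1, s5}, s3→∅, s5→{s4}; now {s0, s1, s2, s4, s5}.
Read '1': s0→∅, s1→{s0, s2, s4}, s2→{s1, s5}, s4→∅, s5→{s4}; now {s0, s1, s2, s4, s5}.
Read '0': s0→{s1}, s1→{s1, s2, s5}, s2→{s4}, s4→∅, s5→{s1, s2}; now {s1, s2, s4, s5}.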